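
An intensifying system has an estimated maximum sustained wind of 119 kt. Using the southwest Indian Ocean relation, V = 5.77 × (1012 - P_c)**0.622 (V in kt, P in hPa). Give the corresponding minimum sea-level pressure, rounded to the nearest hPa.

ΔP = (V / 5.77)^(1/0.622) = (119/5.77)^1.608.
119/5.77 = 20.624; 20.624^1.608 ≈ 129.76 hPa.
P_c = 1012 − 129.76 = 882.24 ≈ 882 hPa.

882 hPa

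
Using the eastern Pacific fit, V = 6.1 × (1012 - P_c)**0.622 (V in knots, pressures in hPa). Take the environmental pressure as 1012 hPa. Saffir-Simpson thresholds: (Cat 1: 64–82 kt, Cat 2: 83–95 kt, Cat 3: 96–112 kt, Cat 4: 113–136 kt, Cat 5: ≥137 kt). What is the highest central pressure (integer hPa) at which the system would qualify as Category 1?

Category 1 begins at V = 64 kt.
Required ΔP = (64/6.1)^(1/0.622) = 10.492^1.608 ≈ 43.78 hPa.
P_c ≤ 1012 − 43.78 = 968.22, so the highest integer P_c is 968 hPa.

968 hPa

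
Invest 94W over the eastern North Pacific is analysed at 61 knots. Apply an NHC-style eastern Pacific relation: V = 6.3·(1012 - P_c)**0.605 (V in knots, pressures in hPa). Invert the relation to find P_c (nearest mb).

ΔP = (V / 6.3)^(1/0.605) = (61/6.3)^1.653.
61/6.3 = 9.683; 9.683^1.653 ≈ 42.63 mb.
P_c = 1012 − 42.63 = 969.37 ≈ 969 mb.

969 mb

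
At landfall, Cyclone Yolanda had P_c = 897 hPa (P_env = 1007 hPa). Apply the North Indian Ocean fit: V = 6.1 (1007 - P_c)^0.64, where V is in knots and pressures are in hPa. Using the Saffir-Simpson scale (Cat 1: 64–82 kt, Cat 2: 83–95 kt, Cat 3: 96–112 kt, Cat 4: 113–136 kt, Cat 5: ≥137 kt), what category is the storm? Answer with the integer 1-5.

4

ΔP = 1007 − 897 = 110 hPa.
V ≈ 6.1 × 110^0.64 = 6.1 × 20.25 ≈ 124 kt.
124 kt falls in the Category 4 band.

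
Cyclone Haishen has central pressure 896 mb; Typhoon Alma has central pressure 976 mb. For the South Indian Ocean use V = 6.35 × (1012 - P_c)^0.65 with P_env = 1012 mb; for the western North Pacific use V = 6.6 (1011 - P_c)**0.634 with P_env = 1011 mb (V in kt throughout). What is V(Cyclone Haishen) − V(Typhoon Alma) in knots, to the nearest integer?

77 kt

Cyclone Haishen: ΔP = 116; V ≈ 6.35 × 116^0.65 ≈ 139.53 kt.
Typhoon Alma: ΔP = 35; V ≈ 6.6 × 35^0.634 ≈ 62.88 kt.
Difference ≈ 139.53 − 62.88 = 76.65 → 77 kt.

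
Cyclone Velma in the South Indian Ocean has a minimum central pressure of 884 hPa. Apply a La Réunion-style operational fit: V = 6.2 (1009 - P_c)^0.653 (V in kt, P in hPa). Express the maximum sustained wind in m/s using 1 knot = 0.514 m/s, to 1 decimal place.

74.6 m/s

ΔP = 1009 − 884 = 125 hPa.
V ≈ 6.2 × 125^0.653 = 6.2 × 23.404 ≈ 145.102 kt.
145.102 × 0.514 ≈ 74.58 m/s → 74.6 m/s.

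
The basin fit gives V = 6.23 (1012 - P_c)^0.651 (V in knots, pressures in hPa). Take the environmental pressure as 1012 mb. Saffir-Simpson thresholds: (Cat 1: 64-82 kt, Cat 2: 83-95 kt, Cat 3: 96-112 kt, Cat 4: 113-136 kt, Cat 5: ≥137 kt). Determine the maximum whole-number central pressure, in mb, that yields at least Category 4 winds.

926 mb

Category 4 begins at V = 113 kt.
Required ΔP = (113/6.23)^(1/0.651) = 18.138^1.536 ≈ 85.77 mb.
P_c ≤ 1012 − 85.77 = 926.23, so the highest integer P_c is 926 mb.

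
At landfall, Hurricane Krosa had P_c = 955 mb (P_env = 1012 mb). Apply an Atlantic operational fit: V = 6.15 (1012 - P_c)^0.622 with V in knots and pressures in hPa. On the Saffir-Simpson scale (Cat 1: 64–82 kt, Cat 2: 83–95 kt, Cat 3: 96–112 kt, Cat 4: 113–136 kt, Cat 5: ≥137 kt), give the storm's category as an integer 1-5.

ΔP = 1012 − 955 = 57 mb.
V ≈ 6.15 × 57^0.622 = 6.15 × 12.36 ≈ 76 kt.
76 kt falls in the Category 1 band.

1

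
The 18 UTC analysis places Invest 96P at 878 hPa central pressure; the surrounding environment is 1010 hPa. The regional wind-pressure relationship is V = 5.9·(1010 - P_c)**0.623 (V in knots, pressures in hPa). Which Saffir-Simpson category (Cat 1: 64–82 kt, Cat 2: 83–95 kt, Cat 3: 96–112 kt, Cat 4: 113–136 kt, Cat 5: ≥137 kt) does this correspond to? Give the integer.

4

ΔP = 1010 − 878 = 132 hPa.
V ≈ 5.9 × 132^0.623 = 5.9 × 20.95 ≈ 124 kt.
124 kt falls in the Category 4 band.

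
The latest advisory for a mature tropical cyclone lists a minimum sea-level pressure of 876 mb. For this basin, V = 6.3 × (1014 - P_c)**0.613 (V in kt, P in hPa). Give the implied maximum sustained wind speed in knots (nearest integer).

129 kt

ΔP = 1014 − 876 = 138 mb.
138^0.613 ≈ 20.500.
V ≈ 6.3 × 20.500 ≈ 129.1 kt.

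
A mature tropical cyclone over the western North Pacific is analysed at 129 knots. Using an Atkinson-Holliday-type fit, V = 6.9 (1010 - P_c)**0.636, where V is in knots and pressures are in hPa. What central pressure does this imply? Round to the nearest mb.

910 mb

ΔP = (V / 6.9)^(1/0.636) = (129/6.9)^1.572.
129/6.9 = 18.696; 18.696^1.572 ≈ 99.91 mb.
P_c = 1010 − 99.91 = 910.09 ≈ 910 mb.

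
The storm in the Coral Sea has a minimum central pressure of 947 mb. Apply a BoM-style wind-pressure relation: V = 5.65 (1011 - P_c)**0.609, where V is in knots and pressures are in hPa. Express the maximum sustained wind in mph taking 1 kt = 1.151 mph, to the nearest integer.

ΔP = 1011 − 947 = 64 mb.
V ≈ 5.65 × 64^0.609 = 5.65 × 12.588 ≈ 71.123 kt.
71.123 × 1.151 ≈ 81.86 mph → 82 mph.

82 mph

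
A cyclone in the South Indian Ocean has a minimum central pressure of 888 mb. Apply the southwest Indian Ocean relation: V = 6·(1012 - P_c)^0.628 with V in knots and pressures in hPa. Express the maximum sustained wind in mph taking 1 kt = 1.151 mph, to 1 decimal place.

ΔP = 1012 − 888 = 124 mb.
V ≈ 6 × 124^0.628 = 6 × 20.638 ≈ 123.828 kt.
123.828 × 1.151 ≈ 142.53 mph → 142.5 mph.

142.5 mph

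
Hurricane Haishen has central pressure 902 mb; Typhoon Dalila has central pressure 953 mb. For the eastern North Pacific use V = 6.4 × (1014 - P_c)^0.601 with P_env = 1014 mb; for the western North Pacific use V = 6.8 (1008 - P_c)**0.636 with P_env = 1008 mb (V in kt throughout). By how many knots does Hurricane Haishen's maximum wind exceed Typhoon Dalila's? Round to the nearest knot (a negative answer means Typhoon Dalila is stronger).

22 kt

Hurricane Haishen: ΔP = 112; V ≈ 6.4 × 112^0.601 ≈ 109.08 kt.
Typhoon Dalila: ΔP = 55; V ≈ 6.8 × 55^0.636 ≈ 86.97 kt.
Difference ≈ 109.08 − 86.97 = 22.11 → 22 kt.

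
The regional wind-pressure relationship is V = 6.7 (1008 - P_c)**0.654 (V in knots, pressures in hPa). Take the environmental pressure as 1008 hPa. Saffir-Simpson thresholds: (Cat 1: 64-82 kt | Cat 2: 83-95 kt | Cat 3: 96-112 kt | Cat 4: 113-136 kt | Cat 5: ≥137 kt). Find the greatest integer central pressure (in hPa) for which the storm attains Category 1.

976 hPa

Category 1 begins at V = 64 kt.
Required ΔP = (64/6.7)^(1/0.654) = 9.552^1.529 ≈ 31.52 hPa.
P_c ≤ 1008 − 31.52 = 976.48, so the highest integer P_c is 976 hPa.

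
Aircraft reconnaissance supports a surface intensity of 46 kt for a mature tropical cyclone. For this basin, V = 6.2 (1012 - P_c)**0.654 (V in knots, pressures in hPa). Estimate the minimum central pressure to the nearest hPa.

991 hPa

ΔP = (V / 6.2)^(1/0.654) = (46/6.2)^1.529.
46/6.2 = 7.419; 7.419^1.529 ≈ 21.42 hPa.
P_c = 1012 − 21.42 = 990.58 ≈ 991 hPa.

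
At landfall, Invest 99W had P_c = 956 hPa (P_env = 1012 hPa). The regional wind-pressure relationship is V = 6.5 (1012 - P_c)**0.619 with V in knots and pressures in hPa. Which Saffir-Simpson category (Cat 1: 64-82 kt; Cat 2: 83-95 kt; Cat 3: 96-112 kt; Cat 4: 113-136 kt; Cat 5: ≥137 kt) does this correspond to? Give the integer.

ΔP = 1012 − 956 = 56 hPa.
V ≈ 6.5 × 56^0.619 = 6.5 × 12.08 ≈ 79 kt.
79 kt falls in the Category 1 band.

1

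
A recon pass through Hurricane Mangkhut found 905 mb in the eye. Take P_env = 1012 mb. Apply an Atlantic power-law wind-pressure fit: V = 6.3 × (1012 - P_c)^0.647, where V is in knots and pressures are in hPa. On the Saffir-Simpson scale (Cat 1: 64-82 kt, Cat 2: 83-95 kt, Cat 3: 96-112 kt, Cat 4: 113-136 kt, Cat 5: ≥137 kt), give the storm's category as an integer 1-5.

4

ΔP = 1012 − 905 = 107 mb.
V ≈ 6.3 × 107^0.647 = 6.3 × 20.56 ≈ 130 kt.
130 kt falls in the Category 4 band.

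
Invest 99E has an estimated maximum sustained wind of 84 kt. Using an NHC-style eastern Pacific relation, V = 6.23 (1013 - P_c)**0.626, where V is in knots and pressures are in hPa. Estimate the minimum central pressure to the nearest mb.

949 mb

ΔP = (V / 6.23)^(1/0.626) = (84/6.23)^1.597.
84/6.23 = 13.483; 13.483^1.597 ≈ 63.79 mb.
P_c = 1013 − 63.79 = 949.21 ≈ 949 mb.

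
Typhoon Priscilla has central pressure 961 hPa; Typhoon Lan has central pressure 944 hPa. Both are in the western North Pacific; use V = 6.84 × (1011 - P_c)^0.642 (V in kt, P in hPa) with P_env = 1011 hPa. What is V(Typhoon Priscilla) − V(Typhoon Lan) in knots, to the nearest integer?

Typhoon Priscilla: ΔP = 50; V ≈ 6.84 × 50^0.642 ≈ 84.29 kt.
Typhoon Lan: ΔP = 67; V ≈ 6.84 × 67^0.642 ≈ 101.72 kt.
Difference ≈ 84.29 − 101.72 = -17.43 → -17 kt.

-17 kt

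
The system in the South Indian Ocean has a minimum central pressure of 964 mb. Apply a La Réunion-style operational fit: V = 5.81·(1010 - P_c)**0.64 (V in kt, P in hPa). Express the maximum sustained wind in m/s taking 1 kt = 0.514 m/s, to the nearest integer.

35 m/s

ΔP = 1010 − 964 = 46 mb.
V ≈ 5.81 × 46^0.64 = 5.81 × 11.592 ≈ 67.351 kt.
67.351 × 0.514 ≈ 34.62 m/s → 35 m/s.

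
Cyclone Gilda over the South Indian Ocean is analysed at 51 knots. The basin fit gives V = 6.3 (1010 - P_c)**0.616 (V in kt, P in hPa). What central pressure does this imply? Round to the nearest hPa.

ΔP = (V / 6.3)^(1/0.616) = (51/6.3)^1.623.
51/6.3 = 8.095; 8.095^1.623 ≈ 29.81 hPa.
P_c = 1010 − 29.81 = 980.19 ≈ 980 hPa.

980 hPa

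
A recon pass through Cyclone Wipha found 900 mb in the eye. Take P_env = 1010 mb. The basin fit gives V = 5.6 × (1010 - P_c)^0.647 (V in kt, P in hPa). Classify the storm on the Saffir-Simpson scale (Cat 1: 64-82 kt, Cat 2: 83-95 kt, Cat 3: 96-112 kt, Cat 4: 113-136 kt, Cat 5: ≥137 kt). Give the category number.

4

ΔP = 1010 − 900 = 110 mb.
V ≈ 5.6 × 110^0.647 = 5.6 × 20.93 ≈ 117 kt.
117 kt falls in the Category 4 band.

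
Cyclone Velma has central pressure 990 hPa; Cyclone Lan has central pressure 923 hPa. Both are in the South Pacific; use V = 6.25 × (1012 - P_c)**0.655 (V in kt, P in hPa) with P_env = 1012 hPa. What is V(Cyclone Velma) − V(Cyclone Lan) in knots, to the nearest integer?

-71 kt

Cyclone Velma: ΔP = 22; V ≈ 6.25 × 22^0.655 ≈ 47.33 kt.
Cyclone Lan: ΔP = 89; V ≈ 6.25 × 89^0.655 ≈ 118.23 kt.
Difference ≈ 47.33 − 118.23 = -70.90 → -71 kt.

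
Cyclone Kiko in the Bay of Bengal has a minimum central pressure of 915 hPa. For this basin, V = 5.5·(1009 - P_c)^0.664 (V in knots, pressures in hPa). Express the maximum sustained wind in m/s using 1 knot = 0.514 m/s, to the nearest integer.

58 m/s

ΔP = 1009 − 915 = 94 hPa.
V ≈ 5.5 × 94^0.664 = 5.5 × 20.425 ≈ 112.336 kt.
112.336 × 0.514 ≈ 57.74 m/s → 58 m/s.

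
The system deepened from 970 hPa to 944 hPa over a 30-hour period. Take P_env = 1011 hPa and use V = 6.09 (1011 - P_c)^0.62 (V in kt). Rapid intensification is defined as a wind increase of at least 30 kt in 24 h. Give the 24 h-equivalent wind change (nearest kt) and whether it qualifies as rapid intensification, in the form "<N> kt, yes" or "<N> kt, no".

V₁: ΔP = 41, V ≈ 6.09 × 41^0.62 ≈ 60.89 kt.
V₂: ΔP = 67, V ≈ 6.09 × 67^0.62 ≈ 82.56 kt.
ΔV over 30 h = 21.67 kt → 24 h equivalent = 21.67 × 24/30 ≈ 17.34 kt.
17 kt < 30 kt ⇒ not rapid intensification.

17 kt, no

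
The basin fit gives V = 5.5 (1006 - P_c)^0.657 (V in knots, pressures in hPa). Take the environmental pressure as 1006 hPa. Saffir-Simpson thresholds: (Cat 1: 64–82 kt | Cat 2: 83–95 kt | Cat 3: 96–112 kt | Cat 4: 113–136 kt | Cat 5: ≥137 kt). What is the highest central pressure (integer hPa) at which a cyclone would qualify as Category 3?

928 hPa

Category 3 begins at V = 96 kt.
Required ΔP = (96/5.5)^(1/0.657) = 17.455^1.522 ≈ 77.67 hPa.
P_c ≤ 1006 − 77.67 = 928.33, so the highest integer P_c is 928 hPa.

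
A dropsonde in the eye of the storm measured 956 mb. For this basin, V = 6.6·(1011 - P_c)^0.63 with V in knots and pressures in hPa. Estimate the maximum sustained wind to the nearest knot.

ΔP = 1011 − 956 = 55 mb.
55^0.63 ≈ 12.486.
V ≈ 6.6 × 12.486 ≈ 82.4 kt.

82 kt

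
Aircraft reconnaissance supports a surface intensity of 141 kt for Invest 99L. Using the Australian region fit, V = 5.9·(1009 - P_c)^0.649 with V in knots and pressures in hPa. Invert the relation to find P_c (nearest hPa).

876 hPa

ΔP = (V / 5.9)^(1/0.649) = (141/5.9)^1.541.
141/5.9 = 23.898; 23.898^1.541 ≈ 132.99 hPa.
P_c = 1009 − 132.99 = 876.01 ≈ 876 hPa.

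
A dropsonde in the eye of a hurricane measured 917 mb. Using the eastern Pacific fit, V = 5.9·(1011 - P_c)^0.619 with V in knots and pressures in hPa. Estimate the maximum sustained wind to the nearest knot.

98 kt

ΔP = 1011 − 917 = 94 mb.
94^0.619 ≈ 16.648.
V ≈ 5.9 × 16.648 ≈ 98.2 kt.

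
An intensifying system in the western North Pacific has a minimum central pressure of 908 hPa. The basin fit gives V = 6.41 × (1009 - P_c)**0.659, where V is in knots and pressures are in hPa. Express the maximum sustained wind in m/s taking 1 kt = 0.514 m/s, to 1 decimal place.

ΔP = 1009 − 908 = 101 hPa.
V ≈ 6.41 × 101^0.659 = 6.41 × 20.934 ≈ 134.186 kt.
134.186 × 0.514 ≈ 68.97 m/s → 69.0 m/s.

69.0 m/s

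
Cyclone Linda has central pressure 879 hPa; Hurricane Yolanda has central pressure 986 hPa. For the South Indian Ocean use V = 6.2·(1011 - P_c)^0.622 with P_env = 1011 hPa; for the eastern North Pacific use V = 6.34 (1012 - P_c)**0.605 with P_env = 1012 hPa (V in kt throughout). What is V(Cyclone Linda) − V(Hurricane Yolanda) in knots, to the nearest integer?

84 kt

Cyclone Linda: ΔP = 132; V ≈ 6.2 × 132^0.622 ≈ 129.24 kt.
Hurricane Yolanda: ΔP = 26; V ≈ 6.34 × 26^0.605 ≈ 45.51 kt.
Difference ≈ 129.24 − 45.51 = 83.73 → 84 kt.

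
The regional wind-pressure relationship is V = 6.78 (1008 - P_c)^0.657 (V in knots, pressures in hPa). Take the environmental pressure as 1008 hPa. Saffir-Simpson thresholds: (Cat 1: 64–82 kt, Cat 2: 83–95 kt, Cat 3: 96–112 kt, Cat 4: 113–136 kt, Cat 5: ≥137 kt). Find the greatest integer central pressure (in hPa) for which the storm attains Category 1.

977 hPa

Category 1 begins at V = 64 kt.
Required ΔP = (64/6.78)^(1/0.657) = 9.440^1.522 ≈ 30.47 hPa.
P_c ≤ 1008 − 30.47 = 977.53, so the highest integer P_c is 977 hPa.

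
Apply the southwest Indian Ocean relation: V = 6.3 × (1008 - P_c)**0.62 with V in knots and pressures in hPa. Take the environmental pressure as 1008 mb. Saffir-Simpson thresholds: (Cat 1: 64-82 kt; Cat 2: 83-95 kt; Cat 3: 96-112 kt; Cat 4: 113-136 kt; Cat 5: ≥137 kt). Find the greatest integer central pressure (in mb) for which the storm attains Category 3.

927 mb

Category 3 begins at V = 96 kt.
Required ΔP = (96/6.3)^(1/0.62) = 15.238^1.613 ≈ 80.90 mb.
P_c ≤ 1008 − 80.90 = 927.10, so the highest integer P_c is 927 mb.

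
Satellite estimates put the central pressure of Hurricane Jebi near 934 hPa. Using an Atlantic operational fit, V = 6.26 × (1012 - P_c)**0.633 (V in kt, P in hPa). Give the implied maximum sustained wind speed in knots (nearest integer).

ΔP = 1012 − 934 = 78 hPa.
78^0.633 ≈ 15.765.
V ≈ 6.26 × 15.765 ≈ 98.7 kt.

99 kt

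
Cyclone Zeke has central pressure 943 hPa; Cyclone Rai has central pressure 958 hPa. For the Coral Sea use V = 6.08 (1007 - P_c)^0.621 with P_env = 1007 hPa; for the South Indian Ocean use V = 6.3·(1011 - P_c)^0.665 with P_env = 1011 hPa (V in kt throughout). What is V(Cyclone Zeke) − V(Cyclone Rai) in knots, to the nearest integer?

Cyclone Zeke: ΔP = 64; V ≈ 6.08 × 64^0.621 ≈ 80.45 kt.
Cyclone Rai: ΔP = 53; V ≈ 6.3 × 53^0.665 ≈ 88.30 kt.
Difference ≈ 80.45 − 88.30 = -7.85 → -8 kt.

-8 kt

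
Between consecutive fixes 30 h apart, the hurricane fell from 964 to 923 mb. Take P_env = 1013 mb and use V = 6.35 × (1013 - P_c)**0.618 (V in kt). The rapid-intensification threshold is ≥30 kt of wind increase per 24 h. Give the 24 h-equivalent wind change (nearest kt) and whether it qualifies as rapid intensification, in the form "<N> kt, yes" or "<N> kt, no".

26 kt, no

V₁: ΔP = 49, V ≈ 6.35 × 49^0.618 ≈ 70.36 kt.
V₂: ΔP = 90, V ≈ 6.35 × 90^0.618 ≈ 102.45 kt.
ΔV over 30 h = 32.09 kt → 24 h equivalent = 32.09 × 24/30 ≈ 25.67 kt.
26 kt < 30 kt ⇒ not rapid intensification.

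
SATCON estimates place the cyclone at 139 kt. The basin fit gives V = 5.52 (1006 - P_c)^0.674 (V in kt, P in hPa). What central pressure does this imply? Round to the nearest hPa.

ΔP = (V / 5.52)^(1/0.674) = (139/5.52)^1.484.
139/5.52 = 25.181; 25.181^1.484 ≈ 119.88 hPa.
P_c = 1006 − 119.88 = 886.12 ≈ 886 hPa.

886 hPa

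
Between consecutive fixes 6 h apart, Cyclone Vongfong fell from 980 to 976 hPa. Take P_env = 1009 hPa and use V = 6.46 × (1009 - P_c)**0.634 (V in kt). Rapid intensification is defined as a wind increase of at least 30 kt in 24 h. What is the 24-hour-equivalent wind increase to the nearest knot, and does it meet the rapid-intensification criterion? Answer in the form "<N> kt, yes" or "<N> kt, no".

19 kt, no

V₁: ΔP = 29, V ≈ 6.46 × 29^0.634 ≈ 54.63 kt.
V₂: ΔP = 33, V ≈ 6.46 × 33^0.634 ≈ 59.29 kt.
ΔV over 6 h = 4.66 kt → 24 h equivalent = 4.66 × 24/6 ≈ 18.64 kt.
19 kt < 30 kt ⇒ not rapid intensification.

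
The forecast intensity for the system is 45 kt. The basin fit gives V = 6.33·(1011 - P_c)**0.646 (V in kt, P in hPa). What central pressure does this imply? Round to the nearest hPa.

990 hPa

ΔP = (V / 6.33)^(1/0.646) = (45/6.33)^1.548.
45/6.33 = 7.109; 7.109^1.548 ≈ 20.83 hPa.
P_c = 1011 − 20.83 = 990.17 ≈ 990 hPa.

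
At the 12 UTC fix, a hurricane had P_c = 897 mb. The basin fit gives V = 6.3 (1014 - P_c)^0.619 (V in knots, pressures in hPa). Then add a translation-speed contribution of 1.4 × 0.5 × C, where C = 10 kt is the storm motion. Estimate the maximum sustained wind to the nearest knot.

ΔP = 1014 − 897 = 117 mb.
117^0.619 ≈ 19.064.
V ≈ 6.3 × 19.064 ≈ 120.1 kt.
Translation term: 1.4 × 0.5 × 10 = 7 kt.
Corrected V ≈ 127.1 kt → 127 kt.

127 kt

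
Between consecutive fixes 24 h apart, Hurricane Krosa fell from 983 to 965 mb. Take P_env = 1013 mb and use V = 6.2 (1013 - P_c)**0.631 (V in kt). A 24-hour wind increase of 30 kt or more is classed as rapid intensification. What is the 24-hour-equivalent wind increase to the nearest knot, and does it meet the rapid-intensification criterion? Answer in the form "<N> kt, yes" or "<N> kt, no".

V₁: ΔP = 30, V ≈ 6.2 × 30^0.631 ≈ 53.02 kt.
V₂: ΔP = 48, V ≈ 6.2 × 48^0.631 ≈ 71.33 kt.
ΔV over 24 h = 18.31 kt → 24 h equivalent = 18.31 × 24/24 ≈ 18.31 kt.
18 kt < 30 kt ⇒ not rapid intensification.

18 kt, no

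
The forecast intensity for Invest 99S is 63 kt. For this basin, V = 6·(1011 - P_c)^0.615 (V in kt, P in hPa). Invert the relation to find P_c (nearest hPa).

ΔP = (V / 6)^(1/0.615) = (63/6)^1.626.
63/6 = 10.500; 10.500^1.626 ≈ 45.76 hPa.
P_c = 1011 − 45.76 = 965.24 ≈ 965 hPa.

965 hPa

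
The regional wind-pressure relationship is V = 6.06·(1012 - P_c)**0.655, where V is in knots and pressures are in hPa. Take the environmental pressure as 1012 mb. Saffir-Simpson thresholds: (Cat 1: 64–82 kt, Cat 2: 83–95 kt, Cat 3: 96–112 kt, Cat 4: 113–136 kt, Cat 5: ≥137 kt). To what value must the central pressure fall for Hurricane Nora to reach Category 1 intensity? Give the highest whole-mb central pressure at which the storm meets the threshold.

975 mb

Category 1 begins at V = 64 kt.
Required ΔP = (64/6.06)^(1/0.655) = 10.561^1.527 ≈ 36.55 mb.
P_c ≤ 1012 − 36.55 = 975.45, so the highest integer P_c is 975 mb.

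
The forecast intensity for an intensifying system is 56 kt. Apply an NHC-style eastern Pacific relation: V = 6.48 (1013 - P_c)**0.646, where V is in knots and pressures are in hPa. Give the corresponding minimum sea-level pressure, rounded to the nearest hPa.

985 hPa

ΔP = (V / 6.48)^(1/0.646) = (56/6.48)^1.548.
56/6.48 = 8.642; 8.642^1.548 ≈ 28.18 hPa.
P_c = 1013 − 28.18 = 984.82 ≈ 985 hPa.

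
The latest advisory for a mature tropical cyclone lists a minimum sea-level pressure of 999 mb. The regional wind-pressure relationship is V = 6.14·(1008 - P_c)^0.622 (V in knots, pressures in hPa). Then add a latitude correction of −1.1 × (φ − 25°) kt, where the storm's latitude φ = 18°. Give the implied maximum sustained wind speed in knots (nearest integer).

ΔP = 1008 − 999 = 9 mb.
9^0.622 ≈ 3.922.
V ≈ 6.14 × 3.922 ≈ 24.1 kt.
Latitude correction: −1.1 × (18 − 25) = 7.7 kt.
Corrected V ≈ 31.8 kt → 32 kt.

32 kt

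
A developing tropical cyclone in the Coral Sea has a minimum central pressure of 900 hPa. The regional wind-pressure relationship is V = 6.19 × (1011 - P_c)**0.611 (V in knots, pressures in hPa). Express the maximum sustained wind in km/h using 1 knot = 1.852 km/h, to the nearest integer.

ΔP = 1011 − 900 = 111 hPa.
V ≈ 6.19 × 111^0.611 = 6.19 × 17.770 ≈ 109.998 kt.
109.998 × 1.852 ≈ 203.72 km/h → 204 km/h.

204 km/h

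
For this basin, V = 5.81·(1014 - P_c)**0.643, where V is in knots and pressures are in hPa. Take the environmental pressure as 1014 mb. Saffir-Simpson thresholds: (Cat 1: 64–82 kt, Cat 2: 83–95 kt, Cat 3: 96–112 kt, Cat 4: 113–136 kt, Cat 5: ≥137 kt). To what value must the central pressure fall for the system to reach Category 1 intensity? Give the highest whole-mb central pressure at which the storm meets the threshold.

Category 1 begins at V = 64 kt.
Required ΔP = (64/5.81)^(1/0.643) = 11.015^1.555 ≈ 41.74 mb.
P_c ≤ 1014 − 41.74 = 972.26, so the highest integer P_c is 972 mb.

972 mb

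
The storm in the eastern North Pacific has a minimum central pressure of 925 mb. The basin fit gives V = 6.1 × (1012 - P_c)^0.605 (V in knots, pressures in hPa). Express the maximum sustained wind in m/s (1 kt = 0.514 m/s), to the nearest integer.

ΔP = 1012 − 925 = 87 mb.
V ≈ 6.1 × 87^0.605 = 6.1 × 14.908 ≈ 90.937 kt.
90.937 × 0.514 ≈ 46.74 m/s → 47 m/s.

47 m/s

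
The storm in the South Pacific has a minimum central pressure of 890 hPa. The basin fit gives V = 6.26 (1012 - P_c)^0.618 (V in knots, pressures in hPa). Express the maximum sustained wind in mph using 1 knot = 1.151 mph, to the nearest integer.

140 mph

ΔP = 1012 − 890 = 122 hPa.
V ≈ 6.26 × 122^0.618 = 6.26 × 19.470 ≈ 121.883 kt.
121.883 × 1.151 ≈ 140.29 mph → 140 mph.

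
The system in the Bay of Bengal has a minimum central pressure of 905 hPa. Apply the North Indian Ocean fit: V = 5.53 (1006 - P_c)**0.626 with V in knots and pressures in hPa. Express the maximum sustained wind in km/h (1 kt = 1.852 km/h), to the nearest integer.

184 km/h

ΔP = 1006 − 905 = 101 hPa.
V ≈ 5.53 × 101^0.626 = 5.53 × 17.977 ≈ 99.410 kt.
99.410 × 1.852 ≈ 184.11 km/h → 184 km/h.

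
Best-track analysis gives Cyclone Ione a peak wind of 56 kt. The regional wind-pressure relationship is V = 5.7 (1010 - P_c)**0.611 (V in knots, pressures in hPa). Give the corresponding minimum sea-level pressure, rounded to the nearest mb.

968 mb

ΔP = (V / 5.7)^(1/0.611) = (56/5.7)^1.637.
56/5.7 = 9.825; 9.825^1.637 ≈ 42.08 mb.
P_c = 1010 − 42.08 = 967.92 ≈ 968 mb.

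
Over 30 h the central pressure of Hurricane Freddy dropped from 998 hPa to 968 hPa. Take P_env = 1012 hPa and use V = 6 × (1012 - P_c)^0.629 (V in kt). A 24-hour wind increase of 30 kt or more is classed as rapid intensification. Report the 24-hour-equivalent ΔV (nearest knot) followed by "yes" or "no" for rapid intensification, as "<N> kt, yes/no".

V₁: ΔP = 14, V ≈ 6 × 14^0.629 ≈ 31.55 kt.
V₂: ΔP = 44, V ≈ 6 × 44^0.629 ≈ 64.85 kt.
ΔV over 30 h = 33.30 kt → 24 h equivalent = 33.30 × 24/30 ≈ 26.64 kt.
27 kt < 30 kt ⇒ not rapid intensification.

27 kt, no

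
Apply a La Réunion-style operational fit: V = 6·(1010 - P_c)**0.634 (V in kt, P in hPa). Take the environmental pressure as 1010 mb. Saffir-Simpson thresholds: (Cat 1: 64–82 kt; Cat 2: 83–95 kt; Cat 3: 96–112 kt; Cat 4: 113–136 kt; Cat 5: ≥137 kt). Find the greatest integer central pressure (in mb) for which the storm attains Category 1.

968 mb

Category 1 begins at V = 64 kt.
Required ΔP = (64/6)^(1/0.634) = 10.667^1.577 ≈ 41.83 mb.
P_c ≤ 1010 − 41.83 = 968.17, so the highest integer P_c is 968 mb.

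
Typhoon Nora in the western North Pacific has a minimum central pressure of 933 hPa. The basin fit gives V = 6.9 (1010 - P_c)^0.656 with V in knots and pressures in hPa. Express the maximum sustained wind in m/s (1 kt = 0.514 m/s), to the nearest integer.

61 m/s

ΔP = 1010 − 933 = 77 hPa.
V ≈ 6.9 × 77^0.656 = 6.9 × 17.280 ≈ 119.230 kt.
119.230 × 0.514 ≈ 61.28 m/s → 61 m/s.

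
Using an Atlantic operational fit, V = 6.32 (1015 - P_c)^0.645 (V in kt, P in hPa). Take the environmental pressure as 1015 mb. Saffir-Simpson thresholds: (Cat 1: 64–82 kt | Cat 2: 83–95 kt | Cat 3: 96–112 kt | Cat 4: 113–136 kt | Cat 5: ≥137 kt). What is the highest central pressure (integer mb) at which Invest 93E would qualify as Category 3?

947 mb

Category 3 begins at V = 96 kt.
Required ΔP = (96/6.32)^(1/0.645) = 15.190^1.550 ≈ 67.90 mb.
P_c ≤ 1015 − 67.90 = 947.10, so the highest integer P_c is 947 mb.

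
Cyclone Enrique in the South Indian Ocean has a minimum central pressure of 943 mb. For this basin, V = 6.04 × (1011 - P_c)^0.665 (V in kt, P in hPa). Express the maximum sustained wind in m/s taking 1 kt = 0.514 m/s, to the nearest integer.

ΔP = 1011 − 943 = 68 mb.
V ≈ 6.04 × 68^0.665 = 6.04 × 16.543 ≈ 99.921 kt.
99.921 × 0.514 ≈ 51.36 m/s → 51 m/s.

51 m/s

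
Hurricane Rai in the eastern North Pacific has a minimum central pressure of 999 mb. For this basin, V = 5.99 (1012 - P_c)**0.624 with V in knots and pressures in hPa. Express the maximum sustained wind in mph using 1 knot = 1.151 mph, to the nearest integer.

ΔP = 1012 − 999 = 13 mb.
V ≈ 5.99 × 13^0.624 = 5.99 × 4.956 ≈ 29.684 kt.
29.684 × 1.151 ≈ 34.17 mph → 34 mph.

34 mph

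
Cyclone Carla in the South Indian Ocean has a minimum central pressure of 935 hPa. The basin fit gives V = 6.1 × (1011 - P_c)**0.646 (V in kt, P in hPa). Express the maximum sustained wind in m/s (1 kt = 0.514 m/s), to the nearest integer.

ΔP = 1011 − 935 = 76 hPa.
V ≈ 6.1 × 76^0.646 = 6.1 × 16.406 ≈ 100.077 kt.
100.077 × 0.514 ≈ 51.44 m/s → 51 m/s.

51 m/s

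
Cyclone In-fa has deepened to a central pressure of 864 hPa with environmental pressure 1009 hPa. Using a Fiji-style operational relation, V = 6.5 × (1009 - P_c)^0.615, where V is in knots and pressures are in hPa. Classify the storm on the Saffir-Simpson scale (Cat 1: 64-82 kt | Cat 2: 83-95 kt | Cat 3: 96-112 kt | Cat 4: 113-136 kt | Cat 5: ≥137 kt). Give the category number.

ΔP = 1009 − 864 = 145 hPa.
V ≈ 6.5 × 145^0.615 = 6.5 × 21.34 ≈ 139 kt.
139 kt falls in the Category 5 band.

5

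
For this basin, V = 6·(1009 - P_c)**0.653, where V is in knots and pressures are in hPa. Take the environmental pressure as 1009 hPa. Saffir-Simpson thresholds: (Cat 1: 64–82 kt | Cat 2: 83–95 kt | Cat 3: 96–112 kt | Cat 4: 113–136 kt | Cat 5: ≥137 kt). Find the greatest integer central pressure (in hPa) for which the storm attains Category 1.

971 hPa

Category 1 begins at V = 64 kt.
Required ΔP = (64/6)^(1/0.653) = 10.667^1.531 ≈ 37.52 hPa.
P_c ≤ 1009 − 37.52 = 971.48, so the highest integer P_c is 971 hPa.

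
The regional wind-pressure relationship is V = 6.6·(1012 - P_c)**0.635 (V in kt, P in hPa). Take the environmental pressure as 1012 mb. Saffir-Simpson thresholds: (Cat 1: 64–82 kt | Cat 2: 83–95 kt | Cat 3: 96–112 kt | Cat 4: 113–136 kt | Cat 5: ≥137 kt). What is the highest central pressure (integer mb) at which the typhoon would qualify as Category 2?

Category 2 begins at V = 83 kt.
Required ΔP = (83/6.6)^(1/0.635) = 12.576^1.575 ≈ 53.90 mb.
P_c ≤ 1012 − 53.90 = 958.10, so the highest integer P_c is 958 mb.

958 mb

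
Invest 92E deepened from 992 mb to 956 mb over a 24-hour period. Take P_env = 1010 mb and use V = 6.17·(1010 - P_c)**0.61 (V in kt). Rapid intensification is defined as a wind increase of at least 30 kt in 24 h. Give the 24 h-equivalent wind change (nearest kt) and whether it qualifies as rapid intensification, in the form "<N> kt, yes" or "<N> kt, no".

34 kt, yes

V₁: ΔP = 18, V ≈ 6.17 × 18^0.61 ≈ 35.98 kt.
V₂: ΔP = 54, V ≈ 6.17 × 54^0.61 ≈ 70.31 kt.
ΔV over 24 h = 34.33 kt → 24 h equivalent = 34.33 × 24/24 ≈ 34.33 kt.
34 kt ≥ 30 kt ⇒ rapid intensification.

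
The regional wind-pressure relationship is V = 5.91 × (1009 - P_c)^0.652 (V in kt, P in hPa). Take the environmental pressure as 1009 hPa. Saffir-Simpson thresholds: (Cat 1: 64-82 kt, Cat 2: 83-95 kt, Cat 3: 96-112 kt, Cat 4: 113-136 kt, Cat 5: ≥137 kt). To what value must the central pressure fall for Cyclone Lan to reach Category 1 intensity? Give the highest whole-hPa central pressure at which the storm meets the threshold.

Category 1 begins at V = 64 kt.
Required ΔP = (64/5.91)^(1/0.652) = 10.829^1.534 ≈ 38.62 hPa.
P_c ≤ 1009 − 38.62 = 970.38, so the highest integer P_c is 970 hPa.

970 hPa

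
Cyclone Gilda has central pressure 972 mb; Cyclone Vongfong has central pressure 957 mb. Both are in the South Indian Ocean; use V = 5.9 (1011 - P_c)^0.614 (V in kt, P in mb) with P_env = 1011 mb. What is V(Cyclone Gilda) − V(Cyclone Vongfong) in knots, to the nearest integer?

Cyclone Gilda: ΔP = 39; V ≈ 5.9 × 39^0.614 ≈ 55.95 kt.
Cyclone Vongfong: ΔP = 54; V ≈ 5.9 × 54^0.614 ≈ 68.32 kt.
Difference ≈ 55.95 − 68.32 = -12.37 → -12 kt.

-12 kt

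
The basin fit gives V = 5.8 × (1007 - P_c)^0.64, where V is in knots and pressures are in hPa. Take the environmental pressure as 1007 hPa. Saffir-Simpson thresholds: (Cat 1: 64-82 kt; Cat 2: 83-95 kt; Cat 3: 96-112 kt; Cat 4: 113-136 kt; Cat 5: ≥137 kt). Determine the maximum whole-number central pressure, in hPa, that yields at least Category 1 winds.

964 hPa

Category 1 begins at V = 64 kt.
Required ΔP = (64/5.8)^(1/0.64) = 11.034^1.562 ≈ 42.59 hPa.
P_c ≤ 1007 − 42.59 = 964.41, so the highest integer P_c is 964 hPa.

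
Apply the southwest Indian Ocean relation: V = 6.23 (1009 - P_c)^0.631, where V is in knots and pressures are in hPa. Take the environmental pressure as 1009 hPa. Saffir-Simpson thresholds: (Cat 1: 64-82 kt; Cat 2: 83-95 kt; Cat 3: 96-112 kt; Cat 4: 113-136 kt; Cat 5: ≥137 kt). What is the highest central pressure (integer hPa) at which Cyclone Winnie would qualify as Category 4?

910 hPa

Category 4 begins at V = 113 kt.
Required ΔP = (113/6.23)^(1/0.631) = 18.138^1.585 ≈ 98.76 hPa.
P_c ≤ 1009 − 98.76 = 910.24, so the highest integer P_c is 910 hPa.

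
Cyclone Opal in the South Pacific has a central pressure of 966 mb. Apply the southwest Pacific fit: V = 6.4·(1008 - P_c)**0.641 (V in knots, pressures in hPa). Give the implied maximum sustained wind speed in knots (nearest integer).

ΔP = 1008 − 966 = 42 mb.
42^0.641 ≈ 10.977.
V ≈ 6.4 × 10.977 ≈ 70.3 kt.

70 kt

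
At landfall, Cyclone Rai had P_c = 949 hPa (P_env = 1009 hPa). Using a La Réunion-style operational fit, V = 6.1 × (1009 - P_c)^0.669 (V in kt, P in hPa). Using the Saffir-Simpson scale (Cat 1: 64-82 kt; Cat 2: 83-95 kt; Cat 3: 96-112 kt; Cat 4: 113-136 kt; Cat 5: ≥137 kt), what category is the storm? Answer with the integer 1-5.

2

ΔP = 1009 − 949 = 60 hPa.
V ≈ 6.1 × 60^0.669 = 6.1 × 15.47 ≈ 94 kt.
94 kt falls in the Category 2 band.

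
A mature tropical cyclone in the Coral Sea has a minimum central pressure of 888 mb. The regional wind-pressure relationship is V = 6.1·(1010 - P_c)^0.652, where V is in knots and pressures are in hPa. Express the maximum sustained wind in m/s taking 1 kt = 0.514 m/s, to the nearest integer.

72 m/s

ΔP = 1010 − 888 = 122 mb.
V ≈ 6.1 × 122^0.652 = 6.1 × 22.925 ≈ 139.842 kt.
139.842 × 0.514 ≈ 71.88 m/s → 72 m/s.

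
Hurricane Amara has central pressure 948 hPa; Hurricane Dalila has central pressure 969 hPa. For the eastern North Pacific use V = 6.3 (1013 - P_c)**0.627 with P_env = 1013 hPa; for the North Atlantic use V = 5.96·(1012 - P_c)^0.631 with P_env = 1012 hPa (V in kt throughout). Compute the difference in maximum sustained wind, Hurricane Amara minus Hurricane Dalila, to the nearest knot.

22 kt

Hurricane Amara: ΔP = 65; V ≈ 6.3 × 65^0.627 ≈ 86.31 kt.
Hurricane Dalila: ΔP = 43; V ≈ 5.96 × 43^0.631 ≈ 63.97 kt.
Difference ≈ 86.31 − 63.97 = 22.34 → 22 kt.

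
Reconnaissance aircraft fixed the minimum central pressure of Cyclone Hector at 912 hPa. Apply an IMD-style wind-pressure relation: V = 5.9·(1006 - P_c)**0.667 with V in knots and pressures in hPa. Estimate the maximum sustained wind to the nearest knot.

122 kt

ΔP = 1006 − 912 = 94 hPa.
94^0.667 ≈ 20.705.
V ≈ 5.9 × 20.705 ≈ 122.2 kt.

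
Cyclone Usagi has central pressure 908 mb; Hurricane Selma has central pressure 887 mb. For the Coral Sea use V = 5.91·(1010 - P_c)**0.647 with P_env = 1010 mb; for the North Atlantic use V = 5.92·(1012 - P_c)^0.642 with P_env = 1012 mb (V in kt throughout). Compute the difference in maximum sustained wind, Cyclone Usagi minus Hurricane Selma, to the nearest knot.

Cyclone Usagi: ΔP = 102; V ≈ 5.91 × 102^0.647 ≈ 117.80 kt.
Hurricane Selma: ΔP = 125; V ≈ 5.92 × 125^0.642 ≈ 131.38 kt.
Difference ≈ 117.80 − 131.38 = -13.58 → -14 kt.

-14 kt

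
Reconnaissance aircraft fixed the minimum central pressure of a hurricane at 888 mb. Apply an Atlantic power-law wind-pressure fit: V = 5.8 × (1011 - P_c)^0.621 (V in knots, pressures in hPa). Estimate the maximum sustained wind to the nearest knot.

115 kt

ΔP = 1011 − 888 = 123 mb.
123^0.621 ≈ 19.853.
V ≈ 5.8 × 19.853 ≈ 115.1 kt.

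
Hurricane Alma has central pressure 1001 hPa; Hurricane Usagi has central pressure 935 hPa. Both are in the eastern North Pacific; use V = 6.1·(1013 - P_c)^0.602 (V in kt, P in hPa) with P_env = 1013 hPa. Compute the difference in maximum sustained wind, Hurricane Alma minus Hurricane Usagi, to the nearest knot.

Hurricane Alma: ΔP = 12; V ≈ 6.1 × 12^0.602 ≈ 27.23 kt.
Hurricane Usagi: ΔP = 78; V ≈ 6.1 × 78^0.602 ≈ 84.02 kt.
Difference ≈ 27.23 − 84.02 = -56.79 → -57 kt.

-57 kt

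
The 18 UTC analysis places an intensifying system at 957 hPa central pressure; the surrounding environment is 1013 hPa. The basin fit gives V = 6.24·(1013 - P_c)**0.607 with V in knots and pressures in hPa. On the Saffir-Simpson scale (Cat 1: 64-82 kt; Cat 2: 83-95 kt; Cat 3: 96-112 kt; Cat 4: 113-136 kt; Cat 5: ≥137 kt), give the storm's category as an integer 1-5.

ΔP = 1013 − 957 = 56 hPa.
V ≈ 6.24 × 56^0.607 = 6.24 × 11.51 ≈ 72 kt.
72 kt falls in the Category 1 band.

1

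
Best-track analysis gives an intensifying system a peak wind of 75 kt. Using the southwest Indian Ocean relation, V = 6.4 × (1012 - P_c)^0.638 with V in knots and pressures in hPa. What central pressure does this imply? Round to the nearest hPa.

ΔP = (V / 6.4)^(1/0.638) = (75/6.4)^1.567.
75/6.4 = 11.719; 11.719^1.567 ≈ 47.35 hPa.
P_c = 1012 − 47.35 = 964.65 ≈ 965 hPa.

965 hPa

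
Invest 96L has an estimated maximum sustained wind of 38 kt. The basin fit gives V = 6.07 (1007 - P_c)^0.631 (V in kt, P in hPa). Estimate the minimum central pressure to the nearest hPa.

ΔP = (V / 6.07)^(1/0.631) = (38/6.07)^1.585.
38/6.07 = 6.260; 6.260^1.585 ≈ 18.30 hPa.
P_c = 1007 − 18.30 = 988.70 ≈ 989 hPa.

989 hPa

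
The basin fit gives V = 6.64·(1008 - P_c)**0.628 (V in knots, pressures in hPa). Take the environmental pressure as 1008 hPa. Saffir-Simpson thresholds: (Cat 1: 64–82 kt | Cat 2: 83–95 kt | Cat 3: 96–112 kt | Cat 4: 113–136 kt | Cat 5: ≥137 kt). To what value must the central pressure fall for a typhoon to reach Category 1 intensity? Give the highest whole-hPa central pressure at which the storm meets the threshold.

Category 1 begins at V = 64 kt.
Required ΔP = (64/6.64)^(1/0.628) = 9.639^1.592 ≈ 36.89 hPa.
P_c ≤ 1008 − 36.89 = 971.11, so the highest integer P_c is 971 hPa.

971 hPa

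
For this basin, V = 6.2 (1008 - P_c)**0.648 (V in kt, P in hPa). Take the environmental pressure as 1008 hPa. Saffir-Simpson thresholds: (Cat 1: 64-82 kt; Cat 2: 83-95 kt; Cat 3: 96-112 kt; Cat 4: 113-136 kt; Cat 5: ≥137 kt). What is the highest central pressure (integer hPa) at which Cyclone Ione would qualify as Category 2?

953 hPa

Category 2 begins at V = 83 kt.
Required ΔP = (83/6.2)^(1/0.648) = 13.387^1.543 ≈ 54.79 hPa.
P_c ≤ 1008 − 54.79 = 953.21, so the highest integer P_c is 953 hPa.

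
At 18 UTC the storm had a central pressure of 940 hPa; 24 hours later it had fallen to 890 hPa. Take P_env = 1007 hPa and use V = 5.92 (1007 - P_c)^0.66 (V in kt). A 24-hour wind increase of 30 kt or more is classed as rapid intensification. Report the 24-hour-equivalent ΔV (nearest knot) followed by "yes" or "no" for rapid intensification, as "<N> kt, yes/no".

V₁: ΔP = 67, V ≈ 5.92 × 67^0.66 ≈ 94.96 kt.
V₂: ΔP = 117, V ≈ 5.92 × 117^0.66 ≈ 137.19 kt.
ΔV over 24 h = 42.23 kt → 24 h equivalent = 42.23 × 24/24 ≈ 42.23 kt.
42 kt ≥ 30 kt ⇒ rapid intensification.

42 kt, yes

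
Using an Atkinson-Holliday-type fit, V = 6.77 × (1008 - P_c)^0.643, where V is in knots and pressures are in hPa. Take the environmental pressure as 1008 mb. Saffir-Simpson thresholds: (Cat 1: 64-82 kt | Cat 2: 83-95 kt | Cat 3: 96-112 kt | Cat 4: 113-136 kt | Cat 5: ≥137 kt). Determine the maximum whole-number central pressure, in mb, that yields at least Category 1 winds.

975 mb

Category 1 begins at V = 64 kt.
Required ΔP = (64/6.77)^(1/0.643) = 9.453^1.555 ≈ 32.90 mb.
P_c ≤ 1008 − 32.90 = 975.10, so the highest integer P_c is 975 mb.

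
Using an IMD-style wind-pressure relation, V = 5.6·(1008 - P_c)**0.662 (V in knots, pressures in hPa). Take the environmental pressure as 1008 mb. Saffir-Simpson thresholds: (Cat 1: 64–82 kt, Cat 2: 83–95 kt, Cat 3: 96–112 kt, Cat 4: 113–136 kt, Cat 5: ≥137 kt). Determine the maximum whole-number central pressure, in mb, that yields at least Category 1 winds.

Category 1 begins at V = 64 kt.
Required ΔP = (64/5.6)^(1/0.662) = 11.429^1.511 ≈ 39.64 mb.
P_c ≤ 1008 − 39.64 = 968.36, so the highest integer P_c is 968 mb.

968 mb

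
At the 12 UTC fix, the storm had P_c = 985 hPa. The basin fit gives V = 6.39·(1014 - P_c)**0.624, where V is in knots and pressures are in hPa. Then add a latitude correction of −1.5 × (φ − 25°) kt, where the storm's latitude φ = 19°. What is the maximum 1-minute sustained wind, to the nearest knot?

61 kt

ΔP = 1014 − 985 = 29 hPa.
29^0.624 ≈ 8.176.
V ≈ 6.39 × 8.176 ≈ 52.2 kt.
Latitude correction: −1.5 × (19 − 25) = 9 kt.
Corrected V ≈ 61.2 kt → 61 kt.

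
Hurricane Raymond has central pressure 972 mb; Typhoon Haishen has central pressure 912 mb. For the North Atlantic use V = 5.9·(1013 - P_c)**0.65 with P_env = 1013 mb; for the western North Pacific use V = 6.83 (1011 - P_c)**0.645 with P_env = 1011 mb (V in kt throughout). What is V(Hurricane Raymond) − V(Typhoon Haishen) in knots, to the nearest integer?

-66 kt

Hurricane Raymond: ΔP = 41; V ≈ 5.9 × 41^0.65 ≈ 65.94 kt.
Typhoon Haishen: ΔP = 99; V ≈ 6.83 × 99^0.645 ≈ 132.31 kt.
Difference ≈ 65.94 − 132.31 = -66.37 → -66 kt.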